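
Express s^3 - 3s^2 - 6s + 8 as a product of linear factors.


Try integer roots (divisors of 8). s=-2: p(-2)=0.
Divide out (s + 2): quotient is s^2 - 5s + 4.
Factor the quadratic: (s - 1)(s - 4)
Result: (s + 2)(s - 1)(s - 4)


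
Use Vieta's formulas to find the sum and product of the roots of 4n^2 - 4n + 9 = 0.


For an^2+bn+c=0: sum = -b/a, product = c/a.
a=4, b=-4, c=9
Sum = -(-4)/4 = 1
Product = (9)/4 = 9/4


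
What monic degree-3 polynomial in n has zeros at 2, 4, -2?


p(n) = (n - 2)(n - 4)(n + 2)
Expand: n^3 - 4n^2 - 4n + 16


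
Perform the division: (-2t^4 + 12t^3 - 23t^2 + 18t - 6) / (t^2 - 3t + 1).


(-2t^4 + 12t^3 - 23t^2 + 18t - 6) / (t^2 - 3t + 1)
Step 1: -2t^2 * (t^2 - 3t + 1) = -2t^4 + 6t^3 - 2t^2; subtract.
Step 2: 6t * (t^2 - 3t + 1) = 6t^3 - 18t^2 + 6t; subtract.
Step 3: -3 * (t^2 - 3t + 1) = -3t^2 + 9t - 3; subtract.
Quotient: -2t^2 + 6t - 3, Remainder: 3t - 3


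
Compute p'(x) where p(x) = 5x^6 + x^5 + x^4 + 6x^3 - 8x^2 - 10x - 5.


Apply the power rule term by term:
  d/dx(5x^6) = 30x^5
  d/dx(x^5) = 5x^4
  d/dx(x^4) = 4x^3
  d/dx(6x^3) = 18x^2
  d/dx(-8x^2) = -16x
  d/dx(-10x) = -10
  d/dx(-5) = 0
p'(x) = 30x^5 + 5x^4 + 4x^3 + 18x^2 - 16x - 10


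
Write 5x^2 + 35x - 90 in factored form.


Roots satisfy r1 + r2 = -b/a = -7 and r1*r2 = c/a = -18.
So r1 = 2, r2 = -9.
5x^2 + 35x - 90 = 5(x - r1)(x - r2) = 5(x - 2)(x + 9)


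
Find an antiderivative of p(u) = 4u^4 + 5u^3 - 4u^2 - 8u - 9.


Reverse power rule on each term:
  ∫ 4u^4 du = (4/5)u^5
  ∫ 5u^3 du = (5/4)u^4
  ∫ -4u^2 du = -(4/3)u^3
  ∫ -8u du = -4u^2
  ∫ -9 du = -9u
F(u) = (4/5)u^5 + (5/4)u^4 - (4/3)u^3 - 4u^2 - 9u + C


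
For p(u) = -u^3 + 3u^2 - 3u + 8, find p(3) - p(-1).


p(3) = -1
p(-1) = 15
p(3) - p(-1) = -1 - 15 = -16


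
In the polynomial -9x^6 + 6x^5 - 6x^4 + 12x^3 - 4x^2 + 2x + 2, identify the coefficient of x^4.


Read off the coefficient of x^4: -6


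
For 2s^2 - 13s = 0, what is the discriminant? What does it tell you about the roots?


D = b^2 - 4ac = (-13)^2 - 4(2)(0) = 169 = 169
Since D > 0: two distinct rational roots


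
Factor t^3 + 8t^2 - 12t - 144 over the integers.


Try integer roots (divisors of -144). t=4: p(4)=0.
Divide out (t - 4): quotient is t^2 + 12t + 36.
Factor the quadratic: (t + 6)(t + 6)
Result: (t - 4)(t + 6)(t + 6)


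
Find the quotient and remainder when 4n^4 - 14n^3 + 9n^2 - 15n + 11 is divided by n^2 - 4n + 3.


(4n^4 - 14n^3 + 9n^2 - 15n + 11) / (n^2 - 4n + 3)
Step 1: 4n^2 * (n^2 - 4n + 3) = 4n^4 - 16n^3 + 12n^2; subtract.
Step 2: 2n * (n^2 - 4n + 3) = 2n^3 - 8n^2 + 6n; subtract.
Step 3: 5 * (n^2 - 4n + 3) = 5n^2 - 20n + 15; subtract.
Quotient: 4n^2 + 2n + 5, Remainder: -n - 4


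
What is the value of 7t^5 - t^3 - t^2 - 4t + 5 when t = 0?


Using direct substitution:
  7 * (0)^5 = 0
  0 * (0)^4 = 0
  -1 * (0)^3 = 0
  -1 * (0)^2 = 0
  -4 * (0)^1 = 0
  constant: 5
Sum = 0 + 0 + 0 + 0 + 0 + 5 = 5


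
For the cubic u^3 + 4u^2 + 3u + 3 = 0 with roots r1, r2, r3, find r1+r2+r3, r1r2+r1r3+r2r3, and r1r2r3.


Monic cubic u^3+bu^2+cu+d=0: sum=-b, pairwise sum=c, product=-d.
b=4, c=3, d=3
r1+r2+r3 = -4
r1r2+r1r3+r2r3 = 3
r1r2r3 = -3


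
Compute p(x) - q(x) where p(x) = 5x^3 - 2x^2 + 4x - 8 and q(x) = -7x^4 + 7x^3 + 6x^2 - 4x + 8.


Distribute the minus sign:
  (5x^3 - 2x^2 + 4x - 8)
- (-7x^4 + 7x^3 + 6x^2 - 4x + 8)
Negate second polynomial: 7x^4 - 7x^3 - 6x^2 + 4x - 8
Add: 7x^4 - 2x^3 - 8x^2 + 8x - 16


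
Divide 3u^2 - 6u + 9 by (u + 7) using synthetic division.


Synthetic division with c = -7. Coefficients: 3, -6, 9
Bring down 3.
  3 * -7 = -21; -21 - 6 = -27
  -27 * -7 = 189; 189 + 9 = 198
Quotient: 3u - 27, Remainder: 198


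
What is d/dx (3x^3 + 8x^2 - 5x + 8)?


Apply the power rule term by term:
  d/dx(3x^3) = 9x^2
  d/dx(8x^2) = 16x
  d/dx(-5x) = -5
  d/dx(8) = 0
p'(x) = 9x^2 + 16x - 5


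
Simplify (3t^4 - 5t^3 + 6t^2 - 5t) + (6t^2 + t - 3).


Align terms by degree and add:
  3t^4 - 5t^3 + 6t^2 - 5t
+ 6t^2 + t - 3
= 3t^4 - 5t^3 + 12t^2 - 4t - 3


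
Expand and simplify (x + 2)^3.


Expand (x + 2)^3 by repeated multiplication:
  (x + 2)^2 = x^2 + 4x + 4
= x^3 + 6x^2 + 12x + 8


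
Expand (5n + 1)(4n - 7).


Distribute each term of the first polynomial:
  (5n)(4n - 7) = 20n^2 - 35n
  (1)(4n - 7) = 4n - 7
Sum: 20n^2 - 31n - 7


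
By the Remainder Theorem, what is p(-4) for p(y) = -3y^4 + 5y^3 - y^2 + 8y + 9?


By the Remainder Theorem, the remainder equals p(-4):
  -3*(-4)^4 = -768
  5*(-4)^3 = -320
  -1*(-4)^2 = -16
  8*(-4)^1 = -32
  constant: 9
Sum: -768 - 320 - 16 - 32 + 9 = -1127


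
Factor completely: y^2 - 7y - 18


Roots satisfy r1 + r2 = -b/a = 7 and r1*r2 = c/a = -18.
So r1 = -2, r2 = 9.
y^2 - 7y - 18 = (y - r1)(y - r2) = (y + 2)(y - 9)


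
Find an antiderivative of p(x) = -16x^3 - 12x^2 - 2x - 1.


Reverse power rule on each term:
  ∫ -16x^3 dx = -4x^4
  ∫ -12x^2 dx = -4x^3
  ∫ -2x dx = -x^2
  ∫ -1 dx = -x
F(x) = -4x^4 - 4x^3 - x^2 - x + C


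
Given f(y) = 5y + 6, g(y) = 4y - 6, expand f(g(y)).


Substitute g(y) into f:
f(g(y)) = 5*(4y - 6) + 6
Expand and combine: 20y - 24


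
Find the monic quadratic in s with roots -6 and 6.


p(s) = (s + 6)(s - 6)
Expand: s^2 - 36


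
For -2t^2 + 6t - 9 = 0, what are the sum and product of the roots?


For at^2+bt+c=0: sum = -b/a, product = c/a.
a=-2, b=6, c=-9
Sum = -(6)/-2 = 3
Product = (-9)/-2 = 9/2


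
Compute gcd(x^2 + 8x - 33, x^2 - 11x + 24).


Factor each:
  x^2 + 8x - 33 = (x - 3)(x + 11)
  x^2 - 11x + 24 = (x - 3)(x - 8)
Common monic factor: x - 3


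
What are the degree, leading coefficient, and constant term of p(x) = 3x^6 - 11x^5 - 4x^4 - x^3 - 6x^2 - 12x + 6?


Highest power of x is 6, with coefficient 3. Constant term is 6.
Degree = 6, leading coefficient = 3, constant term = 6


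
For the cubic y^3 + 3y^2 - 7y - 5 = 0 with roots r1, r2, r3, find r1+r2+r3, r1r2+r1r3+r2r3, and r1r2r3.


Monic cubic y^3+by^2+cy+d=0: sum=-b, pairwise sum=c, product=-d.
b=3, c=-7, d=-5
r1+r2+r3 = -3
r1r2+r1r3+r2r3 = -7
r1r2r3 = 5


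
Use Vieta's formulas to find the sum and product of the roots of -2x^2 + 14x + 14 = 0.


For ax^2+bx+c=0: sum = -b/a, product = c/a.
a=-2, b=14, c=14
Sum = -(14)/-2 = 7
Product = (14)/-2 = -7


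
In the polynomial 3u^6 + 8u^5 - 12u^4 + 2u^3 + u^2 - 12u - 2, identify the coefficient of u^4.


Read off the coefficient of u^4: -12


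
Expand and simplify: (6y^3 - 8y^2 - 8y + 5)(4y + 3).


Distribute each term of the first polynomial:
  (6y^3)(4y + 3) = 24y^4 + 18y^3
  (-8y^2)(4y + 3) = -32y^3 - 24y^2
  (-8y)(4y + 3) = -32y^2 - 24y
  (5)(4y + 3) = 20y + 15
Sum: 24y^4 - 14y^3 - 56y^2 - 4y + 15


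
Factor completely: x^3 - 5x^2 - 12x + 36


Try integer roots (divisors of 36). x=6: p(6)=0.
Divide out (x - 6): quotient is x^2 + x - 6.
Factor the quadratic: (x + 3)(x - 2)
Result: (x - 6)(x + 3)(x - 2)


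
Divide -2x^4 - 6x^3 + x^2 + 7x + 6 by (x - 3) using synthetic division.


Synthetic division with c = 3. Coefficients: -2, -6, 1, 7, 6
Bring down -2.
  -2 * 3 = -6; -6 - 6 = -12
  -12 * 3 = -36; -36 + 1 = -35
  -35 * 3 = -105; -105 + 7 = -98
  -98 * 3 = -294; -294 + 6 = -288
Quotient: -2x^3 - 12x^2 - 35x - 98, Remainder: -288


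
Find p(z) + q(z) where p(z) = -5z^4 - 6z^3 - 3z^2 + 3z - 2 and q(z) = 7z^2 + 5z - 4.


Align terms by degree and add:
  -5z^4 - 6z^3 - 3z^2 + 3z - 2
+ 7z^2 + 5z - 4
= -5z^4 - 6z^3 + 4z^2 + 8z - 6


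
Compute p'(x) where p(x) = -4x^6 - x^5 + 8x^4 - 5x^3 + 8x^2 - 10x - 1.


Apply the power rule term by term:
  d/dx(-4x^6) = -24x^5
  d/dx(-x^5) = -5x^4
  d/dx(8x^4) = 32x^3
  d/dx(-5x^3) = -15x^2
  d/dx(8x^2) = 16x
  d/dx(-10x) = -10
  d/dx(-1) = 0
p'(x) = -24x^5 - 5x^4 + 32x^3 - 15x^2 + 16x - 10


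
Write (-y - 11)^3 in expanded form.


Expand (-y - 11)^3 by repeated multiplication:
  (-y - 11)^2 = y^2 + 22y + 121
= -y^3 - 33y^2 - 363y - 1331


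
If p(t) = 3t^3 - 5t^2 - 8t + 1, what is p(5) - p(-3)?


p(5) = 211
p(-3) = -101
p(5) - p(-3) = 211 + 101 = 312


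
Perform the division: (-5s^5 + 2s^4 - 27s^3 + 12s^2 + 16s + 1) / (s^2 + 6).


(-5s^5 + 2s^4 - 27s^3 + 12s^2 + 16s + 1) / (s^2 + 6)
Step 1: -5s^3 * (s^2 + 6) = -5s^5 - 30s^3; subtract.
Step 2: 2s^2 * (s^2 + 6) = 2s^4 + 12s^2; subtract.
Step 3: 3s * (s^2 + 6) = 3s^3 + 18s; subtract.
Step 4: 0 * (s^2 + 6) = 0; subtract.
Quotient: -5s^3 + 2s^2 + 3s, Remainder: -2s + 1


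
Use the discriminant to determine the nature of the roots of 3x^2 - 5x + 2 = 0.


D = b^2 - 4ac = (-5)^2 - 4(3)(2) = 25 - 24 = 1
Since D > 0: two distinct rational roots


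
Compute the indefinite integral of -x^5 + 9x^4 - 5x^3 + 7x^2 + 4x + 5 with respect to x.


Reverse power rule on each term:
  ∫ -x^5 dx = -(1/6)x^6
  ∫ 9x^4 dx = (9/5)x^5
  ∫ -5x^3 dx = -(5/4)x^4
  ∫ 7x^2 dx = (7/3)x^3
  ∫ 4x dx = 2x^2
  ∫ 5 dx = 5x
F(x) = -(1/6)x^6 + (9/5)x^5 - (5/4)x^4 + (7/3)x^3 + 2x^2 + 5x + C


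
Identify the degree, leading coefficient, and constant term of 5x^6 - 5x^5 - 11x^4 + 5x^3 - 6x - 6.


Highest power of x is 6, with coefficient 5. Constant term is -6.
Degree = 6, leading coefficient = 5, constant term = -6


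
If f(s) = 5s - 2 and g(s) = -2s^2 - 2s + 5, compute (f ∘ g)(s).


Substitute g(s) into f:
f(g(s)) = 5*(-2s^2 - 2s + 5) + (-2)
Expand and combine: -10s^2 - 10s + 23


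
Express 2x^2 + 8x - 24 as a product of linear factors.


Roots satisfy r1 + r2 = -b/a = -4 and r1*r2 = c/a = -12.
So r1 = -6, r2 = 2.
2x^2 + 8x - 24 = 2(x - r1)(x - r2) = 2(x + 6)(x - 2)


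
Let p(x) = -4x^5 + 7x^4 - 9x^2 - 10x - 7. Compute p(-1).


Using direct substitution:
  -4 * (-1)^5 = 4
  7 * (-1)^4 = 7
  0 * (-1)^3 = 0
  -9 * (-1)^2 = -9
  -10 * (-1)^1 = 10
  constant: -7
Sum = 4 + 7 + 0 - 9 + 10 - 7 = 5


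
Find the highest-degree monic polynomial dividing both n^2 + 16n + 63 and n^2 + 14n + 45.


Factor each:
  n^2 + 16n + 63 = (n + 9)(n + 7)
  n^2 + 14n + 45 = (n + 9)(n + 5)
Common monic factor: n + 9


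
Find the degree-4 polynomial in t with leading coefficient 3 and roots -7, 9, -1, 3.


p(t) = 3(t + 7)(t - 9)(t + 1)(t - 3)
Expand: 3t^4 - 12t^3 - 186t^2 + 396t + 567


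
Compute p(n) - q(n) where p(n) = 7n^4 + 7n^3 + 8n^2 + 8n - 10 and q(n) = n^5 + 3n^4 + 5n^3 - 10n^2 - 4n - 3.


Distribute the minus sign:
  (7n^4 + 7n^3 + 8n^2 + 8n - 10)
- (n^5 + 3n^4 + 5n^3 - 10n^2 - 4n - 3)
Negate second polynomial: -n^5 - 3n^4 - 5n^3 + 10n^2 + 4n + 3
Add: -n^5 + 4n^4 + 2n^3 + 18n^2 + 12n - 7


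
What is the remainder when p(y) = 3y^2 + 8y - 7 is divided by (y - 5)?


By the Remainder Theorem, the remainder equals p(5):
  3*(5)^2 = 75
  8*(5)^1 = 40
  constant: -7
Sum: 75 + 40 - 7 = 108


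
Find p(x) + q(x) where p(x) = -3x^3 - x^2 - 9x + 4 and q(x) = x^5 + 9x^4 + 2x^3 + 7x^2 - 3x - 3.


Align terms by degree and add:
  -3x^3 - x^2 - 9x + 4
+ x^5 + 9x^4 + 2x^3 + 7x^2 - 3x - 3
= x^5 + 9x^4 - x^3 + 6x^2 - 12x + 1


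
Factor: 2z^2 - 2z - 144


Roots satisfy r1 + r2 = -b/a = 1 and r1*r2 = c/a = -72.
So r1 = -8, r2 = 9.
2z^2 - 2z - 144 = 2(z - r1)(z - r2) = 2(z + 8)(z - 9)


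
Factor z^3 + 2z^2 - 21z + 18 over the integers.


Try integer roots (divisors of 18). z=-6: p(-6)=0.
Divide out (z + 6): quotient is z^2 - 4z + 3.
Factor the quadratic: (z - 1)(z - 3)
Result: (z + 6)(z - 1)(z - 3)


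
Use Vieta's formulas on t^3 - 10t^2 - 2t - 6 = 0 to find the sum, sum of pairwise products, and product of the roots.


Monic cubic t^3+bt^2+ct+d=0: sum=-b, pairwise sum=c, product=-d.
b=-10, c=-2, d=-6
r1+r2+r3 = 10
r1r2+r1r3+r2r3 = -2
r1r2r3 = 6


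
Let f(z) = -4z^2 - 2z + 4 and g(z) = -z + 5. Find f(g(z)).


Substitute g(z) into f:
f(g(z)) = -4*(-z + 5)^2 + (-2)*(-z + 5) + 4
(-z + 5)^2 = z^2 - 10z + 25
Expand and combine: -4z^2 + 42z - 106


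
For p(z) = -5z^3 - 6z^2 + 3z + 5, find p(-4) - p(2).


p(-4) = 217
p(2) = -53
p(-4) - p(2) = 217 + 53 = 270


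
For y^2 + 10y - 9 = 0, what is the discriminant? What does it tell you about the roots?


D = b^2 - 4ac = (10)^2 - 4(1)(-9) = 100 + 36 = 136
Since D > 0: two distinct irrational roots


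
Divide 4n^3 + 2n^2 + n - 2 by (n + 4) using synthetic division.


Synthetic division with c = -4. Coefficients: 4, 2, 1, -2
Bring down 4.
  4 * -4 = -16; -16 + 2 = -14
  -14 * -4 = 56; 56 + 1 = 57
  57 * -4 = -228; -228 - 2 = -230
Quotient: 4n^2 - 14n + 57, Remainder: -230


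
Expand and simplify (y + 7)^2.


Expand (y + 7)^2 by repeated multiplication:
= y^2 + 14y + 49


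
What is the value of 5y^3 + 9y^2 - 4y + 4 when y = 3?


Using direct substitution:
  5 * (3)^3 = 135
  9 * (3)^2 = 81
  -4 * (3)^1 = -12
  constant: 4
Sum = 135 + 81 - 12 + 4 = 208


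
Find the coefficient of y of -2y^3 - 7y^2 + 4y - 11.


Read off the coefficient of y: 4


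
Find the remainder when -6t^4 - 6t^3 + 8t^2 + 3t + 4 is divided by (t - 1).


By the Remainder Theorem, the remainder equals p(1):
  -6*(1)^4 = -6
  -6*(1)^3 = -6
  8*(1)^2 = 8
  3*(1)^1 = 3
  constant: 4
Sum: -6 - 6 + 8 + 3 + 4 = 3


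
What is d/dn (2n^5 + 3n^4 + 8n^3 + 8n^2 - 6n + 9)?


Apply the power rule term by term:
  d/dn(2n^5) = 10n^4
  d/dn(3n^4) = 12n^3
  d/dn(8n^3) = 24n^2
  d/dn(8n^2) = 16n
  d/dn(-6n) = -6
  d/dn(9) = 0
p'(n) = 10n^4 + 12n^3 + 24n^2 + 16n - 6


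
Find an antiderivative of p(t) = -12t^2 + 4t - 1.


Reverse power rule on each term:
  ∫ -12t^2 dt = -4t^3
  ∫ 4t dt = 2t^2
  ∫ -1 dt = -t
F(t) = -4t^3 + 2t^2 - t + C


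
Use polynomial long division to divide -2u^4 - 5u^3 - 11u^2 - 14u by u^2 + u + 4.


(-2u^4 - 5u^3 - 11u^2 - 14u) / (u^2 + u + 4)
Step 1: -2u^2 * (u^2 + u + 4) = -2u^4 - 2u^3 - 8u^2; subtract.
Step 2: -3u * (u^2 + u + 4) = -3u^3 - 3u^2 - 12u; subtract.
Step 3: 0 * (u^2 + u + 4) = 0; subtract.
Quotient: -2u^2 - 3u, Remainder: -2u


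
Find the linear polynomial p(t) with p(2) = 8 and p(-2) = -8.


p(t) = mt + b. Using p(2)=8, p(-2)=-8:
m = (8 + 8)/(2 + 2) = 16/4 = 4
b = 8 - m*(2) = 8 - 8 = 0
p(t) = 4t


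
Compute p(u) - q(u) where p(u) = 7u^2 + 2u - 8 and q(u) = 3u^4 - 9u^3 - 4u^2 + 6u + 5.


Distribute the minus sign:
  (7u^2 + 2u - 8)
- (3u^4 - 9u^3 - 4u^2 + 6u + 5)
Negate second polynomial: -3u^4 + 9u^3 + 4u^2 - 6u - 5
Add: -3u^4 + 9u^3 + 11u^2 - 4u - 13


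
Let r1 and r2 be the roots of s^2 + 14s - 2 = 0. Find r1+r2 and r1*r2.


For as^2+bs+c=0: sum = -b/a, product = c/a.
a=1, b=14, c=-2
Sum = -(14)/1 = -14
Product = (-2)/1 = -2


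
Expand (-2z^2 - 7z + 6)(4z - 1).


Distribute each term of the first polynomial:
  (-2z^2)(4z - 1) = -8z^3 + 2z^2
  (-7z)(4z - 1) = -28z^2 + 7z
  (6)(4z - 1) = 24z - 6
Sum: -8z^3 - 26z^2 + 31z - 6


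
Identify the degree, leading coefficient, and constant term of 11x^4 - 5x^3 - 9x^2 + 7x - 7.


Highest power of x is 4, with coefficient 11. Constant term is -7.
Degree = 4, leading coefficient = 11, constant term = -7


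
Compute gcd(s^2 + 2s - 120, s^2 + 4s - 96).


Factor each:
  s^2 + 2s - 120 = (s + 12)(s - 10)
  s^2 + 4s - 96 = (s + 12)(s - 8)
Common monic factor: s + 12


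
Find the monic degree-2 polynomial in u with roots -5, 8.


p(u) = (u + 5)(u - 8)
Expand: u^2 - 3u - 40


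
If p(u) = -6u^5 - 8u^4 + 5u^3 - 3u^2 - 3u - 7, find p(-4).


Using direct substitution:
  -6 * (-4)^5 = 6144
  -8 * (-4)^4 = -2048
  5 * (-4)^3 = -320
  -3 * (-4)^2 = -48
  -3 * (-4)^1 = 12
  constant: -7
Sum = 6144 - 2048 - 320 - 48 + 12 - 7 = 3733


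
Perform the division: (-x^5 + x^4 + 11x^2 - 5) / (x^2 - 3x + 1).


(-x^5 + x^4 + 11x^2 - 5) / (x^2 - 3x + 1)
Step 1: -x^3 * (x^2 - 3x + 1) = -x^5 + 3x^4 - x^3; subtract.
Step 2: -2x^2 * (x^2 - 3x + 1) = -2x^4 + 6x^3 - 2x^2; subtract.
Step 3: -5x * (x^2 - 3x + 1) = -5x^3 + 15x^2 - 5x; subtract.
Step 4: -2 * (x^2 - 3x + 1) = -2x^2 + 6x - 2; subtract.
Quotient: -x^3 - 2x^2 - 5x - 2, Remainder: -x - 3


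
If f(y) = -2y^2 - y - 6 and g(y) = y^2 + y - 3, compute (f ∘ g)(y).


Substitute g(y) into f:
f(g(y)) = -2*(y^2 + y - 3)^2 + (-1)*(y^2 + y - 3) + (-6)
(y^2 + y - 3)^2 = y^4 + 2y^3 - 5y^2 - 6y + 9
Expand and combine: -2y^4 - 4y^3 + 9y^2 + 11y - 21


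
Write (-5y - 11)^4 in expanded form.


Expand (-5y - 11)^4 by repeated multiplication:
  (-5y - 11)^2 = 25y^2 + 110y + 121
  (-5y - 11)^3 = -125y^3 - 825y^2 - 1815y - 1331
= 625y^4 + 5500y^3 + 18150y^2 + 26620y + 14641


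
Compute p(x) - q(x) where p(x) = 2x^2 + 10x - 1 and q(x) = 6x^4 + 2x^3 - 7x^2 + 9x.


Distribute the minus sign:
  (2x^2 + 10x - 1)
- (6x^4 + 2x^3 - 7x^2 + 9x)
Negate second polynomial: -6x^4 - 2x^3 + 7x^2 - 9x
Add: -6x^4 - 2x^3 + 9x^2 + x - 1


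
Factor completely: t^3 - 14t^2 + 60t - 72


Try integer roots (divisors of -72). t=6: p(6)=0.
Divide out (t - 6): quotient is t^2 - 8t + 12.
Factor the quadratic: (t - 6)(t - 2)
Result: (t - 6)(t - 6)(t - 2)


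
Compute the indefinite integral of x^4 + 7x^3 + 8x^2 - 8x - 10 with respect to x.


Reverse power rule on each term:
  ∫ x^4 dx = (1/5)x^5
  ∫ 7x^3 dx = (7/4)x^4
  ∫ 8x^2 dx = (8/3)x^3
  ∫ -8x dx = -4x^2
  ∫ -10 dx = -10x
F(x) = (1/5)x^5 + (7/4)x^4 + (8/3)x^3 - 4x^2 - 10x + C


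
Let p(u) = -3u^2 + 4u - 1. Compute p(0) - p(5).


p(0) = -1
p(5) = -56
p(0) - p(5) = -1 + 56 = 55


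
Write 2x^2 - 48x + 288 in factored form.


Roots satisfy r1 + r2 = -b/a = 24 and r1*r2 = c/a = 144.
So r1 = 12, r2 = 12.
2x^2 - 48x + 288 = 2(x - r1)(x - r2) = 2(x - 12)(x - 12)


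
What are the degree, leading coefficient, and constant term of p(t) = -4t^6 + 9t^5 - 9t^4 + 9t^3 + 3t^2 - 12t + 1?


Highest power of t is 6, with coefficient -4. Constant term is 1.
Degree = 6, leading coefficient = -4, constant term = 1


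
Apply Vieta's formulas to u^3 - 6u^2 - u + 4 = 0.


Monic cubic u^3+bu^2+cu+d=0: sum=-b, pairwise sum=c, product=-d.
b=-6, c=-1, d=4
r1+r2+r3 = 6
r1r2+r1r3+r2r3 = -1
r1r2r3 = -4


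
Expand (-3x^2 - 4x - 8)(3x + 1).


Distribute each term of the first polynomial:
  (-3x^2)(3x + 1) = -9x^3 - 3x^2
  (-4x)(3x + 1) = -12x^2 - 4x
  (-8)(3x + 1) = -24x - 8
Sum: -9x^3 - 15x^2 - 28x - 8


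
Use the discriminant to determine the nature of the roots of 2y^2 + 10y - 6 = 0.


D = b^2 - 4ac = (10)^2 - 4(2)(-6) = 100 + 48 = 148
Since D > 0: two distinct irrational roots


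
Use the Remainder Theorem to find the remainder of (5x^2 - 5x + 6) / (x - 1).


By the Remainder Theorem, the remainder equals p(1):
  5*(1)^2 = 5
  -5*(1)^1 = -5
  constant: 6
Sum: 5 - 5 + 6 = 6


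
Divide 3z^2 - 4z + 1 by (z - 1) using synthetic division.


Synthetic division with c = 1. Coefficients: 3, -4, 1
Bring down 3.
  3 * 1 = 3; 3 - 4 = -1
  -1 * 1 = -1; -1 + 1 = 0
Quotient: 3z - 1, Remainder: 0


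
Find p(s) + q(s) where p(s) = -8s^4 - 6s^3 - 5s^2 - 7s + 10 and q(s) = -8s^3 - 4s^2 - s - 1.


Align terms by degree and add:
  -8s^4 - 6s^3 - 5s^2 - 7s + 10
  -8s^3 - 4s^2 - s - 1
= -8s^4 - 14s^3 - 9s^2 - 8s + 9


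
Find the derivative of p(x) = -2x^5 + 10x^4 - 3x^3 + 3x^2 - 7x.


Apply the power rule term by term:
  d/dx(-2x^5) = -10x^4
  d/dx(10x^4) = 40x^3
  d/dx(-3x^3) = -9x^2
  d/dx(3x^2) = 6x
  d/dx(-7x) = -7
p'(x) = -10x^4 + 40x^3 - 9x^2 + 6x - 7


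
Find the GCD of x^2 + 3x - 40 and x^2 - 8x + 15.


Factor each:
  x^2 + 3x - 40 = (x - 5)(x + 8)
  x^2 - 8x + 15 = (x - 5)(x - 3)
Common monic factor: x - 5


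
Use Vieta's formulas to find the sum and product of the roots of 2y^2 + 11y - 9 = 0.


For ay^2+by+c=0: sum = -b/a, product = c/a.
a=2, b=11, c=-9
Sum = -(11)/2 = -11/2
Product = (-9)/2 = -9/2


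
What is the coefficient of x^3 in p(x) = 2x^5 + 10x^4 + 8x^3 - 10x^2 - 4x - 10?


Read off the coefficient of x^3: 8


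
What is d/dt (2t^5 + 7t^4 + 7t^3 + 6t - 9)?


Apply the power rule term by term:
  d/dt(2t^5) = 10t^4
  d/dt(7t^4) = 28t^3
  d/dt(7t^3) = 21t^2
  d/dt(6t) = 6
  d/dt(-9) = 0
p'(t) = 10t^4 + 28t^3 + 21t^2 + 6


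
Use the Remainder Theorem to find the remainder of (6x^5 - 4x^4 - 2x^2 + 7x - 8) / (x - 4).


By the Remainder Theorem, the remainder equals p(4):
  6*(4)^5 = 6144
  -4*(4)^4 = -1024
  0*(4)^3 = 0
  -2*(4)^2 = -32
  7*(4)^1 = 28
  constant: -8
Sum: 6144 - 1024 + 0 - 32 + 28 - 8 = 5108


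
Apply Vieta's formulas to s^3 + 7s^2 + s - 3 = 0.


Monic cubic s^3+bs^2+cs+d=0: sum=-b, pairwise sum=c, product=-d.
b=7, c=1, d=-3
r1+r2+r3 = -7
r1r2+r1r3+r2r3 = 1
r1r2r3 = 3


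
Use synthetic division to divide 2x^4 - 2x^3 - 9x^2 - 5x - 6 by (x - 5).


Synthetic division with c = 5. Coefficients: 2, -2, -9, -5, -6
Bring down 2.
  2 * 5 = 10; 10 - 2 = 8
  8 * 5 = 40; 40 - 9 = 31
  31 * 5 = 155; 155 - 5 = 150
  150 * 5 = 750; 750 - 6 = 744
Quotient: 2x^3 + 8x^2 + 31x + 150, Remainder: 744


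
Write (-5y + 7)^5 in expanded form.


Expand (-5y + 7)^5 by repeated multiplication:
  (-5y + 7)^2 = 25y^2 - 70y + 49
  (-5y + 7)^3 = -125y^3 + 525y^2 - 735y + 343
  (-5y + 7)^4 = 625y^4 - 3500y^3 + 7350y^2 - 6860y + 2401
= -3125y^5 + 21875y^4 - 61250y^3 + 85750y^2 - 60025y + 16807


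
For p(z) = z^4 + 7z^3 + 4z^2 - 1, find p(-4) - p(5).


p(-4) = -129
p(5) = 1599
p(-4) - p(5) = -129 - 1599 = -1728


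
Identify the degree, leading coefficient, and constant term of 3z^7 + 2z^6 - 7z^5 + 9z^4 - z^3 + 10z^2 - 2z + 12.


Highest power of z is 7, with coefficient 3. Constant term is 12.
Degree = 7, leading coefficient = 3, constant term = 12


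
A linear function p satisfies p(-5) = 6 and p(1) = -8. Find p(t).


p(t) = mt + b. Using p(-5)=6, p(1)=-8:
m = (6 + 8)/(-5 - 1) = 14/-6 = -7/3
b = 6 - m*(-5) = 6 - 35/3 = -17/3
p(t) = -(7/3)t - (17/3)


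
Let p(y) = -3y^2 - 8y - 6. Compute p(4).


Using direct substitution:
  -3 * (4)^2 = -48
  -8 * (4)^1 = -32
  constant: -6
Sum = -48 - 32 - 6 = -86


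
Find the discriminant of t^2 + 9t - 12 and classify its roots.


D = b^2 - 4ac = (9)^2 - 4(1)(-12) = 81 + 48 = 129
Since D > 0: two distinct irrational roots


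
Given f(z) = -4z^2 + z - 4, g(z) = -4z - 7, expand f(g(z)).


Substitute g(z) into f:
f(g(z)) = -4*(-4z - 7)^2 + 1*(-4z - 7) + (-4)
(-4z - 7)^2 = 16z^2 + 56z + 49
Expand and combine: -64z^2 - 228z - 207


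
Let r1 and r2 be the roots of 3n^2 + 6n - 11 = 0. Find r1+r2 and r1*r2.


For an^2+bn+c=0: sum = -b/a, product = c/a.
a=3, b=6, c=-11
Sum = -(6)/3 = -2
Product = (-11)/3 = -11/3


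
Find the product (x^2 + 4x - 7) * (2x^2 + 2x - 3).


Distribute each term of the first polynomial:
  (x^2)(2x^2 + 2x - 3) = 2x^4 + 2x^3 - 3x^2
  (4x)(2x^2 + 2x - 3) = 8x^3 + 8x^2 - 12x
  (-7)(2x^2 + 2x - 3) = -14x^2 - 14x + 21
Sum: 2x^4 + 10x^3 - 9x^2 - 26x + 21


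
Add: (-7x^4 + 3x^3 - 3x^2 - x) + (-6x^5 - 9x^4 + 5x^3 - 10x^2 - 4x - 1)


Align terms by degree and add:
  -7x^4 + 3x^3 - 3x^2 - x
  -6x^5 - 9x^4 + 5x^3 - 10x^2 - 4x - 1
= -6x^5 - 16x^4 + 8x^3 - 13x^2 - 5x - 1


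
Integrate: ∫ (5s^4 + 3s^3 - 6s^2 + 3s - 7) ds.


Reverse power rule on each term:
  ∫ 5s^4 ds = s^5
  ∫ 3s^3 ds = (3/4)s^4
  ∫ -6s^2 ds = -2s^3
  ∫ 3s ds = (3/2)s^2
  ∫ -7 ds = -7s
F(s) = s^5 + (3/4)s^4 - 2s^3 + (3/2)s^2 - 7s + C


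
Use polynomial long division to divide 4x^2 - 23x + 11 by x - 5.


(4x^2 - 23x + 11) / (x - 5)
Step 1: 4x * (x - 5) = 4x^2 - 20x; subtract.
Step 2: -3 * (x - 5) = -3x + 15; subtract.
Quotient: 4x - 3, Remainder: -4


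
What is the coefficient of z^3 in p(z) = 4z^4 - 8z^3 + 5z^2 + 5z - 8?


Read off the coefficient of z^3: -8


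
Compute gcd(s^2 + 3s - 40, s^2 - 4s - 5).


Factor each:
  s^2 + 3s - 40 = (s - 5)(s + 8)
  s^2 - 4s - 5 = (s - 5)(s + 1)
Common monic factor: s - 5


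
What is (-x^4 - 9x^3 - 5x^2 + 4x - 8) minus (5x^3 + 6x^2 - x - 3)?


Distribute the minus sign:
  (-x^4 - 9x^3 - 5x^2 + 4x - 8)
- (5x^3 + 6x^2 - x - 3)
Negate second polynomial: -5x^3 - 6x^2 + x + 3
Add: -x^4 - 14x^3 - 11x^2 + 5x - 5


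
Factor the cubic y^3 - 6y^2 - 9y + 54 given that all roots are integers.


Try integer roots (divisors of 54). y=-3: p(-3)=0.
Divide out (y + 3): quotient is y^2 - 9y + 18.
Factor the quadratic: (y - 6)(y - 3)
Result: (y + 3)(y - 6)(y - 3)


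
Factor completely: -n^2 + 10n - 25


Roots satisfy r1 + r2 = -b/a = 10 and r1*r2 = c/a = 25.
So r1 = 5, r2 = 5.
-n^2 + 10n - 25 = -(n - r1)(n - r2) = -(n - 5)(n - 5)


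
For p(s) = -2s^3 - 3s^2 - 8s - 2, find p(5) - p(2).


p(5) = -367
p(2) = -46
p(5) - p(2) = -367 + 46 = -321


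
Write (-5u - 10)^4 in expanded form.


Expand (-5u - 10)^4 by repeated multiplication:
  (-5u - 10)^2 = 25u^2 + 100u + 100
  (-5u - 10)^3 = -125u^3 - 750u^2 - 1500u - 1000
= 625u^4 + 5000u^3 + 15000u^2 + 20000u + 10000


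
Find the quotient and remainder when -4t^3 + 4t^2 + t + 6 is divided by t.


(-4t^3 + 4t^2 + t + 6) / (t)
Step 1: -4t^2 * (t) = -4t^3; subtract.
Step 2: 4t * (t) = 4t^2; subtract.
Step 3: 1 * (t) = t; subtract.
Quotient: -4t^2 + 4t + 1, Remainder: 6


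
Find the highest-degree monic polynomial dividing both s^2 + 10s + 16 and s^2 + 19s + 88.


Factor each:
  s^2 + 10s + 16 = (s + 8)(s + 2)
  s^2 + 19s + 88 = (s + 8)(s + 11)
Common monic factor: s + 8


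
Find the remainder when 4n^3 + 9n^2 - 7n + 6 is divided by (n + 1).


By the Remainder Theorem, the remainder equals p(-1):
  4*(-1)^3 = -4
  9*(-1)^2 = 9
  -7*(-1)^1 = 7
  constant: 6
Sum: -4 + 9 + 7 + 6 = 18


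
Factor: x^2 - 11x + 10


Roots satisfy r1 + r2 = -b/a = 11 and r1*r2 = c/a = 10.
So r1 = 1, r2 = 10.
x^2 - 11x + 10 = (x - r1)(x - r2) = (x - 1)(x - 10)


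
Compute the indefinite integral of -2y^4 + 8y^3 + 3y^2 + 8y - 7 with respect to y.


Reverse power rule on each term:
  ∫ -2y^4 dy = -(2/5)y^5
  ∫ 8y^3 dy = 2y^4
  ∫ 3y^2 dy = y^3
  ∫ 8y dy = 4y^2
  ∫ -7 dy = -7y
F(y) = -(2/5)y^5 + 2y^4 + y^3 + 4y^2 - 7y + C


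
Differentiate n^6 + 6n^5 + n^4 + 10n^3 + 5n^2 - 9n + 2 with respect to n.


Apply the power rule term by term:
  d/dn(n^6) = 6n^5
  d/dn(6n^5) = 30n^4
  d/dn(n^4) = 4n^3
  d/dn(10n^3) = 30n^2
  d/dn(5n^2) = 10n
  d/dn(-9n) = -9
  d/dn(2) = 0
p'(n) = 6n^5 + 30n^4 + 4n^3 + 30n^2 + 10n - 9


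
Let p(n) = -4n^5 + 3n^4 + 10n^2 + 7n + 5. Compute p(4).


Using direct substitution:
  -4 * (4)^5 = -4096
  3 * (4)^4 = 768
  0 * (4)^3 = 0
  10 * (4)^2 = 160
  7 * (4)^1 = 28
  constant: 5
Sum = -4096 + 768 + 0 + 160 + 28 + 5 = -3135


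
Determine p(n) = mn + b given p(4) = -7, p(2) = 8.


p(n) = mn + b. Using p(4)=-7, p(2)=8:
m = (-7 - 8)/(4 - 2) = -15/2 = -15/2
b = -7 - m*(4) = -7 + 30 = 23
p(n) = -(15/2)n + 23


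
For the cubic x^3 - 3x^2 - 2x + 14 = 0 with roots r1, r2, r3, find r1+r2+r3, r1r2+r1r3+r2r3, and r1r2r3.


Monic cubic x^3+bx^2+cx+d=0: sum=-b, pairwise sum=c, product=-d.
b=-3, c=-2, d=14
r1+r2+r3 = 3
r1r2+r1r3+r2r3 = -2
r1r2r3 = -14


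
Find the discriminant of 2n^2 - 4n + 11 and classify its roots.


D = b^2 - 4ac = (-4)^2 - 4(2)(11) = 16 - 88 = -72
Since D < 0: two complex conjugate roots (no real roots)


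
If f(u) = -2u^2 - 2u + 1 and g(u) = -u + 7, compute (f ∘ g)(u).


Substitute g(u) into f:
f(g(u)) = -2*(-u + 7)^2 + (-2)*(-u + 7) + 1
(-u + 7)^2 = u^2 - 14u + 49
Expand and combine: -2u^2 + 30u - 111


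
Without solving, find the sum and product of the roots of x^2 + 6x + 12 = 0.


For ax^2+bx+c=0: sum = -b/a, product = c/a.
a=1, b=6, c=12
Sum = -(6)/1 = -6
Product = (12)/1 = 12


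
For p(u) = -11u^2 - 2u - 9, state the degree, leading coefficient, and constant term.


Highest power of u is 2, with coefficient -11. Constant term is -9.
Degree = 2, leading coefficient = -11, constant term = -9


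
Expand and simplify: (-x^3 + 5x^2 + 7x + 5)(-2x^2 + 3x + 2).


Distribute each term of the first polynomial:
  (-x^3)(-2x^2 + 3x + 2) = 2x^5 - 3x^4 - 2x^3
  (5x^2)(-2x^2 + 3x + 2) = -10x^4 + 15x^3 + 10x^2
  (7x)(-2x^2 + 3x + 2) = -14x^3 + 21x^2 + 14x
  (5)(-2x^2 + 3x + 2) = -10x^2 + 15x + 10
Sum: 2x^5 - 13x^4 - x^3 + 21x^2 + 29x + 10


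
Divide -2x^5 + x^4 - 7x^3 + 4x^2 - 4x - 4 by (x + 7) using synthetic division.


Synthetic division with c = -7. Coefficients: -2, 1, -7, 4, -4, -4
Bring down -2.
  -2 * -7 = 14; 14 + 1 = 15
  15 * -7 = -105; -105 - 7 = -112
  -112 * -7 = 784; 784 + 4 = 788
  788 * -7 = -5516; -5516 - 4 = -5520
  -5520 * -7 = 38640; 38640 - 4 = 38636
Quotient: -2x^4 + 15x^3 - 112x^2 + 788x - 5520, Remainder: 38636


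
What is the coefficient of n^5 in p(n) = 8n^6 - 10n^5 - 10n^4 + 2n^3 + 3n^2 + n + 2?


Read off the coefficient of n^5: -10


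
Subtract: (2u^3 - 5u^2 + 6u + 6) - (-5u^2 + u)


Distribute the minus sign:
  (2u^3 - 5u^2 + 6u + 6)
- (-5u^2 + u)
Negate second polynomial: 5u^2 - u
Add: 2u^3 + 5u + 6


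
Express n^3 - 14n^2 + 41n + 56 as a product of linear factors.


Try integer roots (divisors of 56). n=-1: p(-1)=0.
Divide out (n + 1): quotient is n^2 - 15n + 56.
Factor the quadratic: (n - 8)(n - 7)
Result: (n + 1)(n - 8)(n - 7)


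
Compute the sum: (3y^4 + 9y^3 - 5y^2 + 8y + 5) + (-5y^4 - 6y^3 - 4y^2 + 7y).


Align terms by degree and add:
  3y^4 + 9y^3 - 5y^2 + 8y + 5
  -5y^4 - 6y^3 - 4y^2 + 7y
= -2y^4 + 3y^3 - 9y^2 + 15y + 5


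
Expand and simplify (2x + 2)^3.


Expand (2x + 2)^3 by repeated multiplication:
  (2x + 2)^2 = 4x^2 + 8x + 4
= 8x^3 + 24x^2 + 24x + 8


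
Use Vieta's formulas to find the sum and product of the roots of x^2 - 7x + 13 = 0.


For ax^2+bx+c=0: sum = -b/a, product = c/a.
a=1, b=-7, c=13
Sum = -(-7)/1 = 7
Product = (13)/1 = 13


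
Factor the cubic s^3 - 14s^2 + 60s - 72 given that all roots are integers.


Try integer roots (divisors of -72). s=6: p(6)=0.
Divide out (s - 6): quotient is s^2 - 8s + 12.
Factor the quadratic: (s - 6)(s - 2)
Result: (s - 6)(s - 6)(s - 2)


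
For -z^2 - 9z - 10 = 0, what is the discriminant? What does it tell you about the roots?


D = b^2 - 4ac = (-9)^2 - 4(-1)(-10) = 81 - 40 = 41
Since D > 0: two distinct irrational roots


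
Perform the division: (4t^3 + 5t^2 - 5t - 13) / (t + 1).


(4t^3 + 5t^2 - 5t - 13) / (t + 1)
Step 1: 4t^2 * (t + 1) = 4t^3 + 4t^2; subtract.
Step 2: t * (t + 1) = t^2 + t; subtract.
Step 3: -6 * (t + 1) = -6t - 6; subtract.
Quotient: 4t^2 + t - 6, Remainder: -7


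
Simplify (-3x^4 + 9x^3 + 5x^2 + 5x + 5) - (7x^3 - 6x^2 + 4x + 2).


Distribute the minus sign:
  (-3x^4 + 9x^3 + 5x^2 + 5x + 5)
- (7x^3 - 6x^2 + 4x + 2)
Negate second polynomial: -7x^3 + 6x^2 - 4x - 2
Add: -3x^4 + 2x^3 + 11x^2 + x + 3


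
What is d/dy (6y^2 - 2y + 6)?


Apply the power rule term by term:
  d/dy(6y^2) = 12y
  d/dy(-2y) = -2
  d/dy(6) = 0
p'(y) = 12y - 2


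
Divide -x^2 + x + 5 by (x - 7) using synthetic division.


Synthetic division with c = 7. Coefficients: -1, 1, 5
Bring down -1.
  -1 * 7 = -7; -7 + 1 = -6
  -6 * 7 = -42; -42 + 5 = -37
Quotient: -x - 6, Remainder: -37


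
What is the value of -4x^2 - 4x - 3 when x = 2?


Using direct substitution:
  -4 * (2)^2 = -16
  -4 * (2)^1 = -8
  constant: -3
Sum = -16 - 8 - 3 = -27


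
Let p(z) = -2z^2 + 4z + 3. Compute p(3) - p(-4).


p(3) = -3
p(-4) = -45
p(3) - p(-4) = -3 + 45 = 42


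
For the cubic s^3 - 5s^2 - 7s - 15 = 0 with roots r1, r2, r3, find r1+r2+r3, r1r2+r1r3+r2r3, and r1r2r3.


Monic cubic s^3+bs^2+cs+d=0: sum=-b, pairwise sum=c, product=-d.
b=-5, c=-7, d=-15
r1+r2+r3 = 5
r1r2+r1r3+r2r3 = -7
r1r2r3 = 15


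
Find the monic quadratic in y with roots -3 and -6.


p(y) = (y + 3)(y + 6)
Expand: y^2 + 9y + 18


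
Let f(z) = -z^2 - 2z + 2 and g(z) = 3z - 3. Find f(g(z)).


Substitute g(z) into f:
f(g(z)) = -1*(3z - 3)^2 + (-2)*(3z - 3) + 2
(3z - 3)^2 = 9z^2 - 18z + 9
Expand and combine: -9z^2 + 12z - 1


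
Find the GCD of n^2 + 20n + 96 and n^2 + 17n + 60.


Factor each:
  n^2 + 20n + 96 = (n + 12)(n + 8)
  n^2 + 17n + 60 = (n + 12)(n + 5)
Common monic factor: n + 12


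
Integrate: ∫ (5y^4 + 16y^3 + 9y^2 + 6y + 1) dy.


Reverse power rule on each term:
  ∫ 5y^4 dy = y^5
  ∫ 16y^3 dy = 4y^4
  ∫ 9y^2 dy = 3y^3
  ∫ 6y dy = 3y^2
  ∫ 1 dy = y
F(y) = y^5 + 4y^4 + 3y^3 + 3y^2 + y + C


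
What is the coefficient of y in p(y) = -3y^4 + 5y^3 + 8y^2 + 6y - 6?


Read off the coefficient of y: 6


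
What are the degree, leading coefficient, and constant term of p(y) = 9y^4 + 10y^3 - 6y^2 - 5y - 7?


Highest power of y is 4, with coefficient 9. Constant term is -7.
Degree = 4, leading coefficient = 9, constant term = -7


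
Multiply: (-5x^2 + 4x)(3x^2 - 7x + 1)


Distribute each term of the first polynomial:
  (-5x^2)(3x^2 - 7x + 1) = -15x^4 + 35x^3 - 5x^2
  (4x)(3x^2 - 7x + 1) = 12x^3 - 28x^2 + 4x
Sum: -15x^4 + 47x^3 - 33x^2 + 4x


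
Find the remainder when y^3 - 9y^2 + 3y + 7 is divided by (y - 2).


By the Remainder Theorem, the remainder equals p(2):
  1*(2)^3 = 8
  -9*(2)^2 = -36
  3*(2)^1 = 6
  constant: 7
Sum: 8 - 36 + 6 + 7 = -15


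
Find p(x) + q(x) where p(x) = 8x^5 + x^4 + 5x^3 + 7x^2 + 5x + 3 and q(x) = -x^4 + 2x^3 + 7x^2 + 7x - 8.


Align terms by degree and add:
  8x^5 + x^4 + 5x^3 + 7x^2 + 5x + 3
  -x^4 + 2x^3 + 7x^2 + 7x - 8
= 8x^5 + 7x^3 + 14x^2 + 12x - 5


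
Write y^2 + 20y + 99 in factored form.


Roots satisfy r1 + r2 = -b/a = -20 and r1*r2 = c/a = 99.
So r1 = -9, r2 = -11.
y^2 + 20y + 99 = (y - r1)(y - r2) = (y + 9)(y + 11)


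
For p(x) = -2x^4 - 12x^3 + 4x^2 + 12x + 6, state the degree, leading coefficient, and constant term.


Highest power of x is 4, with coefficient -2. Constant term is 6.
Degree = 4, leading coefficient = -2, constant term = 6


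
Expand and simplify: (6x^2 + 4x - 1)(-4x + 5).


Distribute each term of the first polynomial:
  (6x^2)(-4x + 5) = -24x^3 + 30x^2
  (4x)(-4x + 5) = -16x^2 + 20x
  (-1)(-4x + 5) = 4x - 5
Sum: -24x^3 + 14x^2 + 24x - 5


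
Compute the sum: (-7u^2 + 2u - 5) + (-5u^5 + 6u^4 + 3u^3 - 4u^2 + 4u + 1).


Align terms by degree and add:
  -7u^2 + 2u - 5
  -5u^5 + 6u^4 + 3u^3 - 4u^2 + 4u + 1
= -5u^5 + 6u^4 + 3u^3 - 11u^2 + 6u - 4


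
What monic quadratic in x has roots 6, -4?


p(x) = (x - 6)(x + 4)
Expand: x^2 - 2x - 24


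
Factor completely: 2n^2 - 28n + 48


Roots satisfy r1 + r2 = -b/a = 14 and r1*r2 = c/a = 24.
So r1 = 2, r2 = 12.
2n^2 - 28n + 48 = 2(n - r1)(n - r2) = 2(n - 2)(n - 12)


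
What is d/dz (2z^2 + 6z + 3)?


Apply the power rule term by term:
  d/dz(2z^2) = 4z
  d/dz(6z) = 6
  d/dz(3) = 0
p'(z) = 4z + 6


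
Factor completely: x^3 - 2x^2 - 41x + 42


Try integer roots (divisors of 42). x=7: p(7)=0.
Divide out (x - 7): quotient is x^2 + 5x - 6.
Factor the quadratic: (x - 1)(x + 6)
Result: (x - 7)(x - 1)(x + 6)


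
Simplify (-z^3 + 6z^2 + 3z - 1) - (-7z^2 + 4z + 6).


Distribute the minus sign:
  (-z^3 + 6z^2 + 3z - 1)
- (-7z^2 + 4z + 6)
Negate second polynomial: 7z^2 - 4z - 6
Add: -z^3 + 13z^2 - z - 7


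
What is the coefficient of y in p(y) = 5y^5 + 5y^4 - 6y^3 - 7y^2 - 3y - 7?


Read off the coefficient of y: -3


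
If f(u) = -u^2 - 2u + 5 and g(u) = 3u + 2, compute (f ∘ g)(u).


Substitute g(u) into f:
f(g(u)) = -1*(3u + 2)^2 + (-2)*(3u + 2) + 5
(3u + 2)^2 = 9u^2 + 12u + 4
Expand and combine: -9u^2 - 18u - 3


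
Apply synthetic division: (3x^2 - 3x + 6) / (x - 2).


Synthetic division with c = 2. Coefficients: 3, -3, 6
Bring down 3.
  3 * 2 = 6; 6 - 3 = 3
  3 * 2 = 6; 6 + 6 = 12
Quotient: 3x + 3, Remainder: 12


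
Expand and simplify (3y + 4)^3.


Expand (3y + 4)^3 by repeated multiplication:
  (3y + 4)^2 = 9y^2 + 24y + 16
= 27y^3 + 108y^2 + 144y + 64


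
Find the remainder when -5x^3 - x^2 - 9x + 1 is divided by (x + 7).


By the Remainder Theorem, the remainder equals p(-7):
  -5*(-7)^3 = 1715
  -1*(-7)^2 = -49
  -9*(-7)^1 = 63
  constant: 1
Sum: 1715 - 49 + 63 + 1 = 1730


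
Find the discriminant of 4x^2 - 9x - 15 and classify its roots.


D = b^2 - 4ac = (-9)^2 - 4(4)(-15) = 81 + 240 = 321
Since D > 0: two distinct irrational roots


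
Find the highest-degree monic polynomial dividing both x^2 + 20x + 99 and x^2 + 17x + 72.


Factor each:
  x^2 + 20x + 99 = (x + 9)(x + 11)
  x^2 + 17x + 72 = (x + 9)(x + 8)
Common monic factor: x + 9


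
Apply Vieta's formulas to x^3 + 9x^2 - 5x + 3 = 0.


Monic cubic x^3+bx^2+cx+d=0: sum=-b, pairwise sum=c, product=-d.
b=9, c=-5, d=3
r1+r2+r3 = -9
r1r2+r1r3+r2r3 = -5
r1r2r3 = -3


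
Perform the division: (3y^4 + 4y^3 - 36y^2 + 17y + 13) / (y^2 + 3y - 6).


(3y^4 + 4y^3 - 36y^2 + 17y + 13) / (y^2 + 3y - 6)
Step 1: 3y^2 * (y^2 + 3y - 6) = 3y^4 + 9y^3 - 18y^2; subtract.
Step 2: -5y * (y^2 + 3y - 6) = -5y^3 - 15y^2 + 30y; subtract.
Step 3: -3 * (y^2 + 3y - 6) = -3y^2 - 9y + 18; subtract.
Quotient: 3y^2 - 5y - 3, Remainder: -4y - 5


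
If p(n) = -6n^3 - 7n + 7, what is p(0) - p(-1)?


p(0) = 7
p(-1) = 20
p(0) - p(-1) = 7 - 20 = -13


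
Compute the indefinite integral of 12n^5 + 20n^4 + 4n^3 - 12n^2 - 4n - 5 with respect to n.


Reverse power rule on each term:
  ∫ 12n^5 dn = 2n^6
  ∫ 20n^4 dn = 4n^5
  ∫ 4n^3 dn = n^4
  ∫ -12n^2 dn = -4n^3
  ∫ -4n dn = -2n^2
  ∫ -5 dn = -5n
F(n) = 2n^6 + 4n^5 + n^4 - 4n^3 - 2n^2 - 5n + C


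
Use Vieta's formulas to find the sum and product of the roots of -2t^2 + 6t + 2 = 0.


For at^2+bt+c=0: sum = -b/a, product = c/a.
a=-2, b=6, c=2
Sum = -(6)/-2 = 3
Product = (2)/-2 = -1


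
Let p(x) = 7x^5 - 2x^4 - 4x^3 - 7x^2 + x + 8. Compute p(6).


Using direct substitution:
  7 * (6)^5 = 54432
  -2 * (6)^4 = -2592
  -4 * (6)^3 = -864
  -7 * (6)^2 = -252
  1 * (6)^1 = 6
  constant: 8
Sum = 54432 - 2592 - 864 - 252 + 6 + 8 = 50738


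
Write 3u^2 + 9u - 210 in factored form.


Roots satisfy r1 + r2 = -b/a = -3 and r1*r2 = c/a = -70.
So r1 = -10, r2 = 7.
3u^2 + 9u - 210 = 3(u - r1)(u - r2) = 3(u + 10)(u - 7)


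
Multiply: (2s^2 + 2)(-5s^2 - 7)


Distribute each term of the first polynomial:
  (2s^2)(-5s^2 - 7) = -10s^4 - 14s^2
  (2)(-5s^2 - 7) = -10s^2 - 14
Sum: -10s^4 - 24s^2 - 14


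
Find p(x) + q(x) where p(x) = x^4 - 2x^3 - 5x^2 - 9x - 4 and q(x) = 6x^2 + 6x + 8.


Align terms by degree and add:
  x^4 - 2x^3 - 5x^2 - 9x - 4
+ 6x^2 + 6x + 8
= x^4 - 2x^3 + x^2 - 3x + 4


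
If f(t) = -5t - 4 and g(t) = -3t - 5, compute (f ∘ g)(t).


Substitute g(t) into f:
f(g(t)) = -5*(-3t - 5) + (-4)
Expand and combine: 15t + 21


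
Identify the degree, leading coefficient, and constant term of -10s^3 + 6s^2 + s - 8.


Highest power of s is 3, with coefficient -10. Constant term is -8.
Degree = 3, leading coefficient = -10, constant term = -8


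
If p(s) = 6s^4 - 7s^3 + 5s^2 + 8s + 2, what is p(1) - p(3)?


p(1) = 14
p(3) = 368
p(1) - p(3) = 14 - 368 = -354


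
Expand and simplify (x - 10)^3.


Expand (x - 10)^3 by repeated multiplication:
  (x - 10)^2 = x^2 - 20x + 100
= x^3 - 30x^2 + 300x - 1000


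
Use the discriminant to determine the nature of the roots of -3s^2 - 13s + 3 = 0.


D = b^2 - 4ac = (-13)^2 - 4(-3)(3) = 169 + 36 = 205
Since D > 0: two distinct irrational roots


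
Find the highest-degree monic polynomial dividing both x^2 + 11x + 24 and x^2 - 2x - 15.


Factor each:
  x^2 + 11x + 24 = (x + 3)(x + 8)
  x^2 - 2x - 15 = (x + 3)(x - 5)
Common monic factor: x + 3


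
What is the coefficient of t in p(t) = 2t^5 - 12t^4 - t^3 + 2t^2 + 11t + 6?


Read off the coefficient of t: 11


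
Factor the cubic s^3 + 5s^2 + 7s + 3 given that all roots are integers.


Try integer roots (divisors of 3). s=-1: p(-1)=0.
Divide out (s + 1): quotient is s^2 + 4s + 3.
Factor the quadratic: (s + 1)(s + 3)
Result: (s + 1)(s + 1)(s + 3)


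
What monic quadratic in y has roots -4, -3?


p(y) = (y + 4)(y + 3)
Expand: y^2 + 7y + 12


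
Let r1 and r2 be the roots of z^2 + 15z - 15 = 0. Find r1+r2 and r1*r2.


For az^2+bz+c=0: sum = -b/a, product = c/a.
a=1, b=15, c=-15
Sum = -(15)/1 = -15
Product = (-15)/1 = -15
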